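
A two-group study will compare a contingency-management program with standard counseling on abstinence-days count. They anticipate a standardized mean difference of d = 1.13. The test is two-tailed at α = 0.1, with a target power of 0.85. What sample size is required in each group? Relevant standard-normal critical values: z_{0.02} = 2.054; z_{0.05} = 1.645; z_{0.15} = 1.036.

n = 12 per group

For two independent groups with equal n: n = 2·((z_{α/2} + z_β) / d)².
z_{α/2} + z_β = 1.645 + 1.036 = 2.681.
n = 2 × (2.681 / 1.13)² = 2 × 2.373² = 2 × 5.63 = 11.3.
Round up to the next whole participant.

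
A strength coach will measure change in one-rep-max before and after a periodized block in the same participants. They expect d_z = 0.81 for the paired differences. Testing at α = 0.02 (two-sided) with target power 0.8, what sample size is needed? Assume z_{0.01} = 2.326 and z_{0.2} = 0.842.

For a paired (one-sample on differences) test: n = ((z_{α/2} + z_β) / d)².
z_{α/2} + z_β = 2.326 + 0.842 = 3.168.
n = (3.168 / 0.81)² = 3.911² = 15.30.
Round up.

n = 16 pairs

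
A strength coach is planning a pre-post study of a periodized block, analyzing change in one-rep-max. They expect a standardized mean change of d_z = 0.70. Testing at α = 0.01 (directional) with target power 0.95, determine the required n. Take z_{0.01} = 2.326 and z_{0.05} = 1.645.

n = 33 pairs

For a paired (one-sample on differences) test: n = ((z_{α} + z_β) / d)².
z_{α} + z_β = 2.326 + 1.645 = 3.971.
n = (3.971 / 0.70)² = 5.673² = 32.18.
Round up.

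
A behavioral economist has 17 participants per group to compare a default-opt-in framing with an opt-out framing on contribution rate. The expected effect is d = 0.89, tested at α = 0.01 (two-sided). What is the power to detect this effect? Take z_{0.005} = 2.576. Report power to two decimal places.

power ≈ 0.51

For two equal groups, power = Φ(d·√(n/2) − z_{α/2}).
d·√(n/2) = 0.89 × √(17/2) = 0.89 × 2.915 = 2.595.
z_β = 2.595 − 2.576 = 0.019.
Power = Φ(0.019) = 0.507.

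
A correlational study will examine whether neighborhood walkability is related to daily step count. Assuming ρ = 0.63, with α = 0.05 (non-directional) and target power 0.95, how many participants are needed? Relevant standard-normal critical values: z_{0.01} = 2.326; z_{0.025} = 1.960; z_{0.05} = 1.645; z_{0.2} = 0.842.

Fisher's z: C = ½·ln((1+r)/(1−r)) = ½·ln(4.4054) = 0.7414.
n = ((z_{α/2} + z_β)/C)² + 3.
(1.960 + 1.645) / 0.7414 = 3.605 / 0.7414 = 4.862.
n = 4.862² + 3 = 23.64 + 3 = 26.6.
Round up.

n = 27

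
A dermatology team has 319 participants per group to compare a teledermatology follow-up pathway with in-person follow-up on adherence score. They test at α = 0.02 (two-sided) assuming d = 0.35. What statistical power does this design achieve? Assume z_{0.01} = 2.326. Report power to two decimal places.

power ≈ 0.98

For two equal groups, power = Φ(d·√(n/2) − z_{α/2}).
d·√(n/2) = 0.35 × √(319/2) = 0.35 × 12.629 = 4.420.
z_β = 4.420 − 2.326 = 2.094.
Power = Φ(2.094) = 0.982.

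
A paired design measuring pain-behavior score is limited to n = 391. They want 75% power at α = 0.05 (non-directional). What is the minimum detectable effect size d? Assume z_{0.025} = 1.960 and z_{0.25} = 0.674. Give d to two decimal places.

d_min ≈ 0.13

For a single sample (or paired design) of n = 391: d_min = (z_{α/2} + z_β)/√n.
z-sum = 1.960 + 0.674 = 2.634.
d_min = 2.634 / √391 = 2.634 / 19.774 = 0.133.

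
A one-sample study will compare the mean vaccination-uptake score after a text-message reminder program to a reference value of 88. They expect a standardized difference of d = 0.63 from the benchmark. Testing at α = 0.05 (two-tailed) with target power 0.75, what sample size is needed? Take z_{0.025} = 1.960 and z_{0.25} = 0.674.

For a one-sample test: n = ((z_{α/2} + z_β) / d)².
z_{α/2} + z_β = 1.960 + 0.674 = 2.634.
n = (2.634 / 0.63)² = 4.181² = 17.48.
Round up.

n = 18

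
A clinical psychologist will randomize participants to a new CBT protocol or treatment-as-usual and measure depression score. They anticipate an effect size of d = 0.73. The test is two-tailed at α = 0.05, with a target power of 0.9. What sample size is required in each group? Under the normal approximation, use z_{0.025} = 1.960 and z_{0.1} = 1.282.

For two independent groups with equal n: n = 2·((z_{α/2} + z_β) / d)².
z_{α/2} + z_β = 1.960 + 1.282 = 3.242.
n = 2 × (3.242 / 0.73)² = 2 × 4.441² = 2 × 19.72 = 39.4.
Round up to the next whole participant.

n = 40 per group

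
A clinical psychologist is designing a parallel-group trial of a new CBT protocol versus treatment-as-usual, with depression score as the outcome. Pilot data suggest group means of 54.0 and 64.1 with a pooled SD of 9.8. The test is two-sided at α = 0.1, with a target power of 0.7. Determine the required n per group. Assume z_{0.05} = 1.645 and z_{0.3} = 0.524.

n = 9 per group

Cohen's d = |M₁ − M₂| / SD_pooled = |54.0 − 64.1| / 9.8 = 10.1 / 9.8 = 1.031.
For two independent groups with equal n: n = 2·((z_{α/2} + z_β) / d)².
z_{α/2} + z_β = 1.645 + 0.524 = 2.169.
n = 2 × (2.169 / 1.031)² = 2 × 2.104² = 2 × 4.43 = 8.9.
Round up to the next whole participant.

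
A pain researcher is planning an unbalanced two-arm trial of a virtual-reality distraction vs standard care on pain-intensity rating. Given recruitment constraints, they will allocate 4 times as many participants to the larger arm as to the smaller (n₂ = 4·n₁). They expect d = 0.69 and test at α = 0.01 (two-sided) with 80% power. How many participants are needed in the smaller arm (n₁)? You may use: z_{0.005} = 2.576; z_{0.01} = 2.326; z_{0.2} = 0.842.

n₁ = 31

With allocation ratio k = n₂/n₁ = 4, Var(x̄₁−x̄₂) = σ²(1/n₁ + 1/(k·n₁)) = σ²·(k+1)/(k·n₁).
So n₁ = (1 + 1/k)·((z_{α/2} + z_β)/d)² = 1.250 × (3.418/0.69)².
n₁ = 1.250 × 24.54 = 30.7.
Round up: n₁ = 31, giving n₂ = 4 × 31 = 124.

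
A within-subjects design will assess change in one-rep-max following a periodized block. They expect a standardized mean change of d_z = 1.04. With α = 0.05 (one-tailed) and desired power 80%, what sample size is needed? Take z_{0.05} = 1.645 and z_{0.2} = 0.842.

For a paired (one-sample on differences) test: n = ((z_{α} + z_β) / d)².
z_{α} + z_β = 1.645 + 0.842 = 2.487.
n = (2.487 / 1.04)² = 2.391² = 5.72.
Round up.

n = 6 pairs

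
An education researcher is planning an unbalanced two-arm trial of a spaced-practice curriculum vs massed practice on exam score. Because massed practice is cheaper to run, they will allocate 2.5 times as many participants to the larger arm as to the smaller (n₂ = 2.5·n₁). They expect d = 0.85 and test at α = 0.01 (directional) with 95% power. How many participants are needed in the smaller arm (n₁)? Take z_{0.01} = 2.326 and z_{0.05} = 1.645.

With allocation ratio k = n₂/n₁ = 2.5, Var(x̄₁−x̄₂) = σ²(1/n₁ + 1/(k·n₁)) = σ²·(k+1)/(k·n₁).
So n₁ = (1 + 1/k)·((z_{α} + z_β)/d)² = 1.400 × (3.971/0.85)².
n₁ = 1.400 × 21.83 = 30.6.
Round up: n₁ = 31, giving n₂ = ⌈2.5 × 31⌉ = ⌈77.5⌉ = 78.

n₁ = 31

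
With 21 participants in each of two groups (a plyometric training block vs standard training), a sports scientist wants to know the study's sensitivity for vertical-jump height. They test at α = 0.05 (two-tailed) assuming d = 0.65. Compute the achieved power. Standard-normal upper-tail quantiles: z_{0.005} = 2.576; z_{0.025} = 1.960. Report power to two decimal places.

For two equal groups, power = Φ(d·√(n/2) − z_{α/2}).
d·√(n/2) = 0.65 × √(21/2) = 0.65 × 3.240 = 2.106.
z_β = 2.106 − 1.960 = 0.146.
Power = Φ(0.146) = 0.558.

power ≈ 0.56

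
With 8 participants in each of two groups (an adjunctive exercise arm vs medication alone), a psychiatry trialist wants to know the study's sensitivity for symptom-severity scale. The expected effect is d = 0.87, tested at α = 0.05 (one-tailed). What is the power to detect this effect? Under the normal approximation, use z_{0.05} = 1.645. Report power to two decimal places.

For two equal groups, power = Φ(d·√(n/2) − z_{α}).
d·√(n/2) = 0.87 × √(8/2) = 0.87 × 2.000 = 1.740.
z_β = 1.740 − 1.645 = 0.095.
Power = Φ(0.095) = 0.538.

power ≈ 0.54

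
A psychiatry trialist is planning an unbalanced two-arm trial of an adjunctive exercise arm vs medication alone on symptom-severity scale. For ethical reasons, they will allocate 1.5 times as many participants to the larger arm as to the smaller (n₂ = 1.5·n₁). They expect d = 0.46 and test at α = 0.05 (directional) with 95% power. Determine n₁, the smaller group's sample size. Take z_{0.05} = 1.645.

n₁ = 86

With allocation ratio k = n₂/n₁ = 1.5, Var(x̄₁−x̄₂) = σ²(1/n₁ + 1/(k·n₁)) = σ²·(k+1)/(k·n₁).
So n₁ = (1 + 1/k)·((z_{α} + z_β)/d)² = 1.667 × (3.290/0.46)².
n₁ = 1.667 × 51.15 = 85.3.
Round up: n₁ = 86, giving n₂ = 1.5 × 86 = 129.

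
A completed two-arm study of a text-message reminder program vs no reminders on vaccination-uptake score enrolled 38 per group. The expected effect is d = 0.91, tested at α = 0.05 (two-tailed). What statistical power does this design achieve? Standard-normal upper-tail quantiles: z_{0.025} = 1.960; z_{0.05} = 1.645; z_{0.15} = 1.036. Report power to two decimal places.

power ≈ 0.98

For two equal groups, power = Φ(d·√(n/2) − z_{α/2}).
d·√(n/2) = 0.91 × √(38/2) = 0.91 × 4.359 = 3.967.
z_β = 3.967 − 1.960 = 2.007.
Power = Φ(2.007) = 0.978.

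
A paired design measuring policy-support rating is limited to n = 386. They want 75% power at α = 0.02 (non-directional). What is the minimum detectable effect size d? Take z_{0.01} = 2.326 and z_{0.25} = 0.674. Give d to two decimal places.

d_min ≈ 0.15

For a single sample (or paired design) of n = 386: d_min = (z_{α/2} + z_β)/√n.
z-sum = 2.326 + 0.674 = 3.000.
d_min = 3.000 / √386 = 3.000 / 19.647 = 0.153.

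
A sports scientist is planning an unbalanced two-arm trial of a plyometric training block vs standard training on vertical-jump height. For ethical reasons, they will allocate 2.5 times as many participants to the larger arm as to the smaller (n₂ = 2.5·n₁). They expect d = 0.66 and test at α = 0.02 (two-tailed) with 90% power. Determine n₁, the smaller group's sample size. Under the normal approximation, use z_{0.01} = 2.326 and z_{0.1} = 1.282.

n₁ = 42

With allocation ratio k = n₂/n₁ = 2.5, Var(x̄₁−x̄₂) = σ²(1/n₁ + 1/(k·n₁)) = σ²·(k+1)/(k·n₁).
So n₁ = (1 + 1/k)·((z_{α/2} + z_β)/d)² = 1.400 × (3.608/0.66)².
n₁ = 1.400 × 29.88 = 41.8.
Round up: n₁ = 42, giving n₂ = 2.5 × 42 = 105.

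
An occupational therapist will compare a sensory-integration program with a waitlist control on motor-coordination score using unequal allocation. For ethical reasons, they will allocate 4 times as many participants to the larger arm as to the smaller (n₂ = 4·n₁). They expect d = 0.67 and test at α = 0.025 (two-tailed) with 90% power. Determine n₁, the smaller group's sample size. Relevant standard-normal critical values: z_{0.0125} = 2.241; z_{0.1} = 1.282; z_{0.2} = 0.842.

With allocation ratio k = n₂/n₁ = 4, Var(x̄₁−x̄₂) = σ²(1/n₁ + 1/(k·n₁)) = σ²·(k+1)/(k·n₁).
So n₁ = (1 + 1/k)·((z_{α/2} + z_β)/d)² = 1.250 × (3.523/0.67)².
n₁ = 1.250 × 27.65 = 34.6.
Round up: n₁ = 35, giving n₂ = 4 × 35 = 140.

n₁ = 35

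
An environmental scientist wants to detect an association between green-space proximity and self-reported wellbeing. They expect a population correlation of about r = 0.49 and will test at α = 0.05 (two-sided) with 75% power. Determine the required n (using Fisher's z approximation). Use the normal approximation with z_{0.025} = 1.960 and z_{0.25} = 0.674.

n = 28

Fisher's z: C = ½·ln((1+r)/(1−r)) = ½·ln(2.9216) = 0.5361.
n = ((z_{α/2} + z_β)/C)² + 3.
(1.960 + 0.674) / 0.5361 = 2.634 / 0.5361 = 4.913.
n = 4.913² + 3 = 24.14 + 3 = 27.1.
Round up.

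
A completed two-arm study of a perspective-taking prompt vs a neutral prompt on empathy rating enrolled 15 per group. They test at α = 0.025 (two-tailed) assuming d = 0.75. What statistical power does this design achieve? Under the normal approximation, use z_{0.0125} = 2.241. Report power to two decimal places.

For two equal groups, power = Φ(d·√(n/2) − z_{α/2}).
d·√(n/2) = 0.75 × √(15/2) = 0.75 × 2.739 = 2.054.
z_β = 2.054 − 2.241 = -0.187.
Power = Φ(-0.187) = 0.426.

power ≈ 0.43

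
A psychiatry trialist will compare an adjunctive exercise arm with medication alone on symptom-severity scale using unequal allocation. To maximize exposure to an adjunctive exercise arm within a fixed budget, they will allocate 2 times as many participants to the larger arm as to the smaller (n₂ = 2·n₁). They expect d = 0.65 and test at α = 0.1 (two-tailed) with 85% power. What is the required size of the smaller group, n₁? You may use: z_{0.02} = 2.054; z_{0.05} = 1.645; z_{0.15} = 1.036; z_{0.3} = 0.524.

n₁ = 26

With allocation ratio k = n₂/n₁ = 2, Var(x̄₁−x̄₂) = σ²(1/n₁ + 1/(k·n₁)) = σ²·(k+1)/(k·n₁).
So n₁ = (1 + 1/k)·((z_{α/2} + z_β)/d)² = 1.500 × (2.681/0.65)².
n₁ = 1.500 × 17.01 = 25.5.
Round up: n₁ = 26, giving n₂ = 2 × 26 = 52.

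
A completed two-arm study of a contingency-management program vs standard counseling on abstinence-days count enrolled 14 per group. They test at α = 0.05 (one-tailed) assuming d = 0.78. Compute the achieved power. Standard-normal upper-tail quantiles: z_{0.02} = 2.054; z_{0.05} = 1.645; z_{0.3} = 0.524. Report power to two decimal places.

power ≈ 0.66

For two equal groups, power = Φ(d·√(n/2) − z_{α}).
d·√(n/2) = 0.78 × √(14/2) = 0.78 × 2.646 = 2.064.
z_β = 2.064 − 1.645 = 0.419.
Power = Φ(0.419) = 0.662.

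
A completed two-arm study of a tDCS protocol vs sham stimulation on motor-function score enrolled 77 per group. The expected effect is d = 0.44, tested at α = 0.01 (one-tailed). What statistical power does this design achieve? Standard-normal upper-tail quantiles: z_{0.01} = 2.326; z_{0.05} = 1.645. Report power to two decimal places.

power ≈ 0.66

For two equal groups, power = Φ(d·√(n/2) − z_{α}).
d·√(n/2) = 0.44 × √(77/2) = 0.44 × 6.205 = 2.730.
z_β = 2.730 − 2.326 = 0.404.
Power = Φ(0.404) = 0.657.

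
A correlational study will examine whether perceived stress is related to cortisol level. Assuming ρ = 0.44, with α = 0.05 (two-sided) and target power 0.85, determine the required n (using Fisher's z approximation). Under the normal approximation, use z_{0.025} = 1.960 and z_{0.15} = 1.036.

Fisher's z: C = ½·ln((1+r)/(1−r)) = ½·ln(2.5714) = 0.4722.
n = ((z_{α/2} + z_β)/C)² + 3.
(1.960 + 1.036) / 0.4722 = 2.996 / 0.4722 = 6.345.
n = 6.345² + 3 = 40.26 + 3 = 43.3.
Round up.

n = 44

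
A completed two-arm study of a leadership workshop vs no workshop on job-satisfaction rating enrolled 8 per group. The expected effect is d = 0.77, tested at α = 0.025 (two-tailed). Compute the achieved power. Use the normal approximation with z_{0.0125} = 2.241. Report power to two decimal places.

power ≈ 0.24

For two equal groups, power = Φ(d·√(n/2) − z_{α/2}).
d·√(n/2) = 0.77 × √(8/2) = 0.77 × 2.000 = 1.540.
z_β = 1.540 − 2.241 = -0.701.
Power = Φ(-0.701) = 0.242.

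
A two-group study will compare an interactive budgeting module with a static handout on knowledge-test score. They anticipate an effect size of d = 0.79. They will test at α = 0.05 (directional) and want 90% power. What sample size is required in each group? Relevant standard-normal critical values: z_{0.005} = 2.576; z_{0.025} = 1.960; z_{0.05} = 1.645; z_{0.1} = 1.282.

For two independent groups with equal n: n = 2·((z_{α} + z_β) / d)².
z_{α} + z_β = 1.645 + 1.282 = 2.927.
n = 2 × (2.927 / 0.79)² = 2 × 3.705² = 2 × 13.73 = 27.5.
Round up to the next whole participant.

n = 28 per group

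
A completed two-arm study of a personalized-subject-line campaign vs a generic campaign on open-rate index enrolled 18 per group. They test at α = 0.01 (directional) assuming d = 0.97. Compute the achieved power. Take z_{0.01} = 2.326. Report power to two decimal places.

For two equal groups, power = Φ(d·√(n/2) − z_{α}).
d·√(n/2) = 0.97 × √(18/2) = 0.97 × 3.000 = 2.910.
z_β = 2.910 − 2.326 = 0.584.
Power = Φ(0.584) = 0.720.

power ≈ 0.72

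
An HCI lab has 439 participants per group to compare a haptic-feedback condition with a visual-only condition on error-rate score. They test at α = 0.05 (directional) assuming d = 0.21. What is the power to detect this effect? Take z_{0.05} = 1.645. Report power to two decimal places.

power ≈ 0.93

For two equal groups, power = Φ(d·√(n/2) − z_{α}).
d·√(n/2) = 0.21 × √(439/2) = 0.21 × 14.816 = 3.111.
z_β = 3.111 − 1.645 = 1.466.
Power = Φ(1.466) = 0.929.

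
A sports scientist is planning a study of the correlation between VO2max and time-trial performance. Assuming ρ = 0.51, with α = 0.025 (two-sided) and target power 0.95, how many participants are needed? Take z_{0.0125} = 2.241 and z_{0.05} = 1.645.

n = 51

Fisher's z: C = ½·ln((1+r)/(1−r)) = ½·ln(3.0816) = 0.5627.
n = ((z_{α/2} + z_β)/C)² + 3.
(2.241 + 1.645) / 0.5627 = 3.886 / 0.5627 = 6.906.
n = 6.906² + 3 = 47.69 + 3 = 50.7.
Round up.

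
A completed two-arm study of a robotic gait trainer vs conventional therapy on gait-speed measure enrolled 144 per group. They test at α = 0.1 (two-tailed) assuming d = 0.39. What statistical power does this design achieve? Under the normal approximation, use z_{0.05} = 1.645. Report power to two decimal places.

For two equal groups, power = Φ(d·√(n/2) − z_{α/2}).
d·√(n/2) = 0.39 × √(144/2) = 0.39 × 8.485 = 3.309.
z_β = 3.309 − 1.645 = 1.664.
Power = Φ(1.664) = 0.952.

power ≈ 0.95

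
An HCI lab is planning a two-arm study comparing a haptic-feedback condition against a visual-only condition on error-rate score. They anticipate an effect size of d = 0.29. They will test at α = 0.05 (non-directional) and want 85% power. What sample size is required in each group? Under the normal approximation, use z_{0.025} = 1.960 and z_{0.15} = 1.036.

n = 214 per group

For two independent groups with equal n: n = 2·((z_{α/2} + z_β) / d)².
z_{α/2} + z_β = 1.960 + 1.036 = 2.996.
n = 2 × (2.996 / 0.29)² = 2 × 10.331² = 2 × 106.73 = 213.5.
Round up to the next whole participant.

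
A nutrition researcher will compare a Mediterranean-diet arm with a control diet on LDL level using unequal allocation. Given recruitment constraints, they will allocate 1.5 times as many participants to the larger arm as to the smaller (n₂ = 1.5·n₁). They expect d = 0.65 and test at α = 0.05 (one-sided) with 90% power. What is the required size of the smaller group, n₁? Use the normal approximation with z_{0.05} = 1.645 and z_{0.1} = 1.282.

n₁ = 34

With allocation ratio k = n₂/n₁ = 1.5, Var(x̄₁−x̄₂) = σ²(1/n₁ + 1/(k·n₁)) = σ²·(k+1)/(k·n₁).
So n₁ = (1 + 1/k)·((z_{α} + z_β)/d)² = 1.667 × (2.927/0.65)².
n₁ = 1.667 × 20.28 = 33.8.
Round up: n₁ = 34, giving n₂ = 1.5 × 34 = 51.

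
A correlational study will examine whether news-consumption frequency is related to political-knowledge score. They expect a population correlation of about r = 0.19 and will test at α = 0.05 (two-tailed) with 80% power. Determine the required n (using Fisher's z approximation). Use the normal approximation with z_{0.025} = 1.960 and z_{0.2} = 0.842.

Fisher's z: C = ½·ln((1+r)/(1−r)) = ½·ln(1.4691) = 0.1923.
n = ((z_{α/2} + z_β)/C)² + 3.
(1.960 + 0.842) / 0.1923 = 2.802 / 0.1923 = 14.571.
n = 14.571² + 3 = 212.31 + 3 = 215.3.
Round up.

n = 216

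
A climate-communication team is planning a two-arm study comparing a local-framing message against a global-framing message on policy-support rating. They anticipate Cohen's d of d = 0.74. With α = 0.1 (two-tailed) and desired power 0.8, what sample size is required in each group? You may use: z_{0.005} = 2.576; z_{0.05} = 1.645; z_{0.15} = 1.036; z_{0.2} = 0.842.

For two independent groups with equal n: n = 2·((z_{α/2} + z_β) / d)².
z_{α/2} + z_β = 1.645 + 0.842 = 2.487.
n = 2 × (2.487 / 0.74)² = 2 × 3.361² = 2 × 11.30 = 22.6.
Round up to the next whole participant.

n = 23 per group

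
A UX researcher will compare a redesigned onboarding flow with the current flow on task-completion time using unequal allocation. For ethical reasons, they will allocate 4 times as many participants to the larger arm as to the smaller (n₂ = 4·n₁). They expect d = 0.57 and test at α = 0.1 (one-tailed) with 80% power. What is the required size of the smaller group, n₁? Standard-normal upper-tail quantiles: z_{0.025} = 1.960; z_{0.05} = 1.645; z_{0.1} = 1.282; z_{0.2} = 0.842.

With allocation ratio k = n₂/n₁ = 4, Var(x̄₁−x̄₂) = σ²(1/n₁ + 1/(k·n₁)) = σ²·(k+1)/(k·n₁).
So n₁ = (1 + 1/k)·((z_{α} + z_β)/d)² = 1.250 × (2.124/0.57)².
n₁ = 1.250 × 13.89 = 17.4.
Round up: n₁ = 18, giving n₂ = 4 × 18 = 72.

n₁ = 18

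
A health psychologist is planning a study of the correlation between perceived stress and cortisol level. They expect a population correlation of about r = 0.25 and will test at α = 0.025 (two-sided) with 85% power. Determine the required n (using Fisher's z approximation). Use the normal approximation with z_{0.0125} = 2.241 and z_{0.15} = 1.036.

n = 168

Fisher's z: C = ½·ln((1+r)/(1−r)) = ½·ln(1.6667) = 0.2554.
n = ((z_{α/2} + z_β)/C)² + 3.
(2.241 + 1.036) / 0.2554 = 3.277 / 0.2554 = 12.831.
n = 12.831² + 3 = 164.63 + 3 = 167.6.
Round up.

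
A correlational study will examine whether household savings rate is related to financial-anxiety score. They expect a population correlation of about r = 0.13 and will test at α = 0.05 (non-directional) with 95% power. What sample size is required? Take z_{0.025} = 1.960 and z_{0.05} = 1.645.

Fisher's z: C = ½·ln((1+r)/(1−r)) = ½·ln(1.2989) = 0.1307.
n = ((z_{α/2} + z_β)/C)² + 3.
(1.960 + 1.645) / 0.1307 = 3.605 / 0.1307 = 27.582.
n = 27.582² + 3 = 760.78 + 3 = 763.8.
Round up.

n = 764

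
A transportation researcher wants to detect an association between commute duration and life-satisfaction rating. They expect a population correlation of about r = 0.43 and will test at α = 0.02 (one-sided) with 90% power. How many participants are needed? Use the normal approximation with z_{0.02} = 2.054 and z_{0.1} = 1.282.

Fisher's z: C = ½·ln((1+r)/(1−r)) = ½·ln(2.5088) = 0.4599.
n = ((z_{α} + z_β)/C)² + 3.
(2.054 + 1.282) / 0.4599 = 3.336 / 0.4599 = 7.254.
n = 7.254² + 3 = 52.62 + 3 = 55.6.
Round up.

n = 56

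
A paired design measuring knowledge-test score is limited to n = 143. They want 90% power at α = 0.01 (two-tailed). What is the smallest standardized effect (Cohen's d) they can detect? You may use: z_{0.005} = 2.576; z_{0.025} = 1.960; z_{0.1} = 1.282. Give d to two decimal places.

For a single sample (or paired design) of n = 143: d_min = (z_{α/2} + z_β)/√n.
z-sum = 2.576 + 1.282 = 3.858.
d_min = 3.858 / √143 = 3.858 / 11.958 = 0.323.

d_min ≈ 0.32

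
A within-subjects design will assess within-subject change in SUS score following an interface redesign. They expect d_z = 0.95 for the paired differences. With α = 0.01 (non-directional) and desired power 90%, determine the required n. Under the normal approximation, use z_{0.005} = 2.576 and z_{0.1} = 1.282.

n = 17 pairs

For a paired (one-sample on differences) test: n = ((z_{α/2} + z_β) / d)².
z_{α/2} + z_β = 2.576 + 1.282 = 3.858.
n = (3.858 / 0.95)² = 4.061² = 16.49.
Round up.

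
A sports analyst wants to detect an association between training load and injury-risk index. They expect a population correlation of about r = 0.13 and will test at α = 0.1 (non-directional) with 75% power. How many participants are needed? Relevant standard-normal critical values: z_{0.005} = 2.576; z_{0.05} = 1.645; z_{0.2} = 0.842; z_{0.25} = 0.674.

n = 318

Fisher's z: C = ½·ln((1+r)/(1−r)) = ½·ln(1.2989) = 0.1307.
n = ((z_{α/2} + z_β)/C)² + 3.
(1.645 + 0.674) / 0.1307 = 2.319 / 0.1307 = 17.743.
n = 17.743² + 3 = 314.81 + 3 = 317.8.
Round up.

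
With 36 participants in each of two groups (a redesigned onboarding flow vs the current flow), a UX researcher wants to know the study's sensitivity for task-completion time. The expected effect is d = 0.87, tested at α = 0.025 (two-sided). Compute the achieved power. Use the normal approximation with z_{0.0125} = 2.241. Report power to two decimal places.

For two equal groups, power = Φ(d·√(n/2) − z_{α/2}).
d·√(n/2) = 0.87 × √(36/2) = 0.87 × 4.243 = 3.691.
z_β = 3.691 − 2.241 = 1.450.
Power = Φ(1.450) = 0.926.

power ≈ 0.93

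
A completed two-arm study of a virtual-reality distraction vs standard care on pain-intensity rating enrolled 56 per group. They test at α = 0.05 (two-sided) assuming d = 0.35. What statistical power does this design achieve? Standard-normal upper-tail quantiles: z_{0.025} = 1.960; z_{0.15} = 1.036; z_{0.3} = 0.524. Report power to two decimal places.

For two equal groups, power = Φ(d·√(n/2) − z_{α/2}).
d·√(n/2) = 0.35 × √(56/2) = 0.35 × 5.292 = 1.852.
z_β = 1.852 − 1.960 = -0.108.
Power = Φ(-0.108) = 0.457.

power ≈ 0.46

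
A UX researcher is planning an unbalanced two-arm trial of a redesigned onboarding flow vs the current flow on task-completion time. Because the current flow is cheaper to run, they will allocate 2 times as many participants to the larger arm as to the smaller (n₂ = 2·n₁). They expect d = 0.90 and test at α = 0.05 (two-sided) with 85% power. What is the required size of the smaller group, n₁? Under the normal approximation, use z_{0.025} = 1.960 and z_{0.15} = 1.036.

n₁ = 17

With allocation ratio k = n₂/n₁ = 2, Var(x̄₁−x̄₂) = σ²(1/n₁ + 1/(k·n₁)) = σ²·(k+1)/(k·n₁).
So n₁ = (1 + 1/k)·((z_{α/2} + z_β)/d)² = 1.500 × (2.996/0.90)².
n₁ = 1.500 × 11.08 = 16.6.
Round up: n₁ = 17, giving n₂ = 2 × 17 = 34.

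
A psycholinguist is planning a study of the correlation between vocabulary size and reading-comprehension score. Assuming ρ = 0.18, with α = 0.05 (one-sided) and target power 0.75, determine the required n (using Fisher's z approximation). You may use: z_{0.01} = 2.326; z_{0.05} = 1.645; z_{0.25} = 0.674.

Fisher's z: C = ½·ln((1+r)/(1−r)) = ½·ln(1.4390) = 0.1820.
n = ((z_{α} + z_β)/C)² + 3.
(1.645 + 0.674) / 0.1820 = 2.319 / 0.1820 = 12.742.
n = 12.742² + 3 = 162.35 + 3 = 165.4.
Round up.

n = 166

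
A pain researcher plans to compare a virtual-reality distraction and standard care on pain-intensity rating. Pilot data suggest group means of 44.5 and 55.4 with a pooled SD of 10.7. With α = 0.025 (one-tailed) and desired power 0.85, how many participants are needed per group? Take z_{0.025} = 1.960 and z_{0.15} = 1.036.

Cohen's d = |M₁ − M₂| / SD_pooled = |44.5 − 55.4| / 10.7 = 10.9 / 10.7 = 1.019.
For two independent groups with equal n: n = 2·((z_{α} + z_β) / d)².
z_{α} + z_β = 1.960 + 1.036 = 2.996.
n = 2 × (2.996 / 1.019)² = 2 × 2.940² = 2 × 8.64 = 17.3.
Round up to the next whole participant.

n = 18 per group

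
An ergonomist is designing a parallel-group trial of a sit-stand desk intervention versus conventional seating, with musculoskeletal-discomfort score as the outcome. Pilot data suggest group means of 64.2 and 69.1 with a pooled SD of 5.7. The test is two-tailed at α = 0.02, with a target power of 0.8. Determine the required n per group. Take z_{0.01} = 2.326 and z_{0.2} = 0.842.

Cohen's d = |M₁ − M₂| / SD_pooled = |64.2 − 69.1| / 5.7 = 4.9 / 5.7 = 0.860.
For two independent groups with equal n: n = 2·((z_{α/2} + z_β) / d)².
z_{α/2} + z_β = 2.326 + 0.842 = 3.168.
n = 2 × (3.168 / 0.860)² = 2 × 3.684² = 2 × 13.57 = 27.1.
Round up to the next whole participant.

n = 28 per group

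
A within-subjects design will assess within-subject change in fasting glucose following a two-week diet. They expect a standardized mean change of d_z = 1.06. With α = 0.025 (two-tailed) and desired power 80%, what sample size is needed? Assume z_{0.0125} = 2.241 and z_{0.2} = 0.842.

For a paired (one-sample on differences) test: n = ((z_{α/2} + z_β) / d)².
z_{α/2} + z_β = 2.241 + 0.842 = 3.083.
n = (3.083 / 1.06)² = 2.908² = 8.46.
Round up.

n = 9 pairs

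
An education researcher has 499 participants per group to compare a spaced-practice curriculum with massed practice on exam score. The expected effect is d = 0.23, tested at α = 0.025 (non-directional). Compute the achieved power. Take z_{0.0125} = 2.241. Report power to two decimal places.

power ≈ 0.92

For two equal groups, power = Φ(d·√(n/2) − z_{α/2}).
d·√(n/2) = 0.23 × √(499/2) = 0.23 × 15.796 = 3.633.
z_β = 3.633 − 2.241 = 1.392.
Power = Φ(1.392) = 0.918.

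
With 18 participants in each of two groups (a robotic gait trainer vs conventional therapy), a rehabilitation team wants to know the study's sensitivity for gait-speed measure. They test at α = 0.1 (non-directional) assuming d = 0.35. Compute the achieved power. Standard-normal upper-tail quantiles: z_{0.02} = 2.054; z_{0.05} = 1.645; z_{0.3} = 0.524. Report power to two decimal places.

power ≈ 0.28

For two equal groups, power = Φ(d·√(n/2) − z_{α/2}).
d·√(n/2) = 0.35 × √(18/2) = 0.35 × 3.000 = 1.050.
z_β = 1.050 − 1.645 = -0.595.
Power = Φ(-0.595) = 0.276.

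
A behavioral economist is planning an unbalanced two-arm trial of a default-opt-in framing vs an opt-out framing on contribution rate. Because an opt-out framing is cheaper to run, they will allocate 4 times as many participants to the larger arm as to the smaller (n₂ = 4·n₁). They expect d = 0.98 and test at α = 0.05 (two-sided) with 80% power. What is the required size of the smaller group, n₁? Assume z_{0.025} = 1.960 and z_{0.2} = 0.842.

n₁ = 11

With allocation ratio k = n₂/n₁ = 4, Var(x̄₁−x̄₂) = σ²(1/n₁ + 1/(k·n₁)) = σ²·(k+1)/(k·n₁).
So n₁ = (1 + 1/k)·((z_{α/2} + z_β)/d)² = 1.250 × (2.802/0.98)².
n₁ = 1.250 × 8.17 = 10.2.
Round up: n₁ = 11, giving n₂ = 4 × 11 = 44.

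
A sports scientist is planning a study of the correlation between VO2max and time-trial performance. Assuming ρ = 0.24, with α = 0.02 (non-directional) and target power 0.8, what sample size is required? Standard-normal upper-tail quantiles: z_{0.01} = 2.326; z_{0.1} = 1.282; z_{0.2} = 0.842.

n = 171

Fisher's z: C = ½·ln((1+r)/(1−r)) = ½·ln(1.6316) = 0.2448.
n = ((z_{α/2} + z_β)/C)² + 3.
(2.326 + 0.842) / 0.2448 = 3.168 / 0.2448 = 12.941.
n = 12.941² + 3 = 167.47 + 3 = 170.5.
Round up.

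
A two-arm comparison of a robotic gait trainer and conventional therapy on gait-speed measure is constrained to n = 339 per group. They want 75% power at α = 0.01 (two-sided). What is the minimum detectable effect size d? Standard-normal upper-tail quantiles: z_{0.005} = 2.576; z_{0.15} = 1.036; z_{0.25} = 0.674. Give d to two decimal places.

For two independent groups of n = 339 each: d_min = (z_{α/2} + z_β)·√(2/n).
z-sum = 2.576 + 0.674 = 3.250.
d_min = 3.250 × √(2/339) = 3.250 × 0.0768 = 0.250.

d_min ≈ 0.25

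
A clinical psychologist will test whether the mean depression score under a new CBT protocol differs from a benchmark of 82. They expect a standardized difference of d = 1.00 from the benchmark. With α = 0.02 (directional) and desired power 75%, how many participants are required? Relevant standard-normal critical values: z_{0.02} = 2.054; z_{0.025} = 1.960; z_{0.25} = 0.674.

n = 8

For a one-sample test: n = ((z_{α} + z_β) / d)².
z_{α} + z_β = 2.054 + 0.674 = 2.728.
n = (2.728 / 1.00)² = 2.728² = 7.44.
Round up.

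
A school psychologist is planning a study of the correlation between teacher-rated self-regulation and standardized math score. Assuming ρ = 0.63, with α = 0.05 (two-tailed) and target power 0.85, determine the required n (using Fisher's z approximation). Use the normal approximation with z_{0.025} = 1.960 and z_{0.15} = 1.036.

n = 20

Fisher's z: C = ½·ln((1+r)/(1−r)) = ½·ln(4.4054) = 0.7414.
n = ((z_{α/2} + z_β)/C)² + 3.
(1.960 + 1.036) / 0.7414 = 2.996 / 0.7414 = 4.041.
n = 4.041² + 3 = 16.33 + 3 = 19.3.
Round up.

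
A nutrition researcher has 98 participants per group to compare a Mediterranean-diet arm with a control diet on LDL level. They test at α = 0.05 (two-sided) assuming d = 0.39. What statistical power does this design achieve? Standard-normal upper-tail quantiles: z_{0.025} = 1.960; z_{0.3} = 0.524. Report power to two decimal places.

For two equal groups, power = Φ(d·√(n/2) − z_{α/2}).
d·√(n/2) = 0.39 × √(98/2) = 0.39 × 7.000 = 2.730.
z_β = 2.730 − 1.960 = 0.770.
Power = Φ(0.770) = 0.779.

power ≈ 0.78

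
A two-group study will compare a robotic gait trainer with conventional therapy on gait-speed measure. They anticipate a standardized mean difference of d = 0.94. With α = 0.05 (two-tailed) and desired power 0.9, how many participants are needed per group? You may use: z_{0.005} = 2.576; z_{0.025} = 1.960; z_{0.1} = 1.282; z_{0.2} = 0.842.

n = 24 per group

For two independent groups with equal n: n = 2·((z_{α/2} + z_β) / d)².
z_{α/2} + z_β = 1.960 + 1.282 = 3.242.
n = 2 × (3.242 / 0.94)² = 2 × 3.449² = 2 × 11.90 = 23.8.
Round up to the next whole participant.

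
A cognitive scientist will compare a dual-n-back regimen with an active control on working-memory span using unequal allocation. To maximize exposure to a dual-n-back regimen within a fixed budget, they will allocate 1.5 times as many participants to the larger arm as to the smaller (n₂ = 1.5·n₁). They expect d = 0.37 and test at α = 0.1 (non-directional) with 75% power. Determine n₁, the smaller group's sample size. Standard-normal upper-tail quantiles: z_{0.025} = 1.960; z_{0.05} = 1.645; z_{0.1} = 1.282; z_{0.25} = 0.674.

With allocation ratio k = n₂/n₁ = 1.5, Var(x̄₁−x̄₂) = σ²(1/n₁ + 1/(k·n₁)) = σ²·(k+1)/(k·n₁).
So n₁ = (1 + 1/k)·((z_{α/2} + z_β)/d)² = 1.667 × (2.319/0.37)².
n₁ = 1.667 × 39.28 = 65.5.
Round up: n₁ = 66, giving n₂ = 1.5 × 66 = 99.

n₁ = 66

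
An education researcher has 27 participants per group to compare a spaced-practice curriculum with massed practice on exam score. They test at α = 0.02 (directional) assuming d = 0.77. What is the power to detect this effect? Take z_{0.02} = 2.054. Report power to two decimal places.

power ≈ 0.78

For two equal groups, power = Φ(d·√(n/2) − z_{α}).
d·√(n/2) = 0.77 × √(27/2) = 0.77 × 3.674 = 2.829.
z_β = 2.829 − 2.054 = 0.775.
Power = Φ(0.775) = 0.781.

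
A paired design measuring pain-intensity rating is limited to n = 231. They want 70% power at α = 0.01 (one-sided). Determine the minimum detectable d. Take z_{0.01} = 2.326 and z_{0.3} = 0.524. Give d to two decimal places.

For a single sample (or paired design) of n = 231: d_min = (z_{α} + z_β)/√n.
z-sum = 2.326 + 0.524 = 2.850.
d_min = 2.850 / √231 = 2.850 / 15.199 = 0.188.

d_min ≈ 0.19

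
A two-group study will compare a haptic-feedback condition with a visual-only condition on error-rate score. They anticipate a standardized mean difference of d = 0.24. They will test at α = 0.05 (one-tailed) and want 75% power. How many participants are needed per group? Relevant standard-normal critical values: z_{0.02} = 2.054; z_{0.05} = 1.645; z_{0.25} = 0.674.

For two independent groups with equal n: n = 2·((z_{α} + z_β) / d)².
z_{α} + z_β = 1.645 + 0.674 = 2.319.
n = 2 × (2.319 / 0.24)² = 2 × 9.662² = 2 × 93.36 = 186.7.
Round up to the next whole participant.

n = 187 per group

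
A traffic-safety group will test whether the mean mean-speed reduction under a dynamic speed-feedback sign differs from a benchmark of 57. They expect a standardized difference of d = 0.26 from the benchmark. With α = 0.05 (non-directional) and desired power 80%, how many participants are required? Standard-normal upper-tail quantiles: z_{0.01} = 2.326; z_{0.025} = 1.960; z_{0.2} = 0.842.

n = 117

For a one-sample test: n = ((z_{α/2} + z_β) / d)².
z_{α/2} + z_β = 1.960 + 0.842 = 2.802.
n = (2.802 / 0.26)² = 10.777² = 116.14.
Round up.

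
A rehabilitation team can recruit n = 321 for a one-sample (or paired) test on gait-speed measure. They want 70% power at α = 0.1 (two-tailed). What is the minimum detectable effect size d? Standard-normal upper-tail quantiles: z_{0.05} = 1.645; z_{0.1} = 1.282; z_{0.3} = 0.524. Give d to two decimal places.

For a single sample (or paired design) of n = 321: d_min = (z_{α/2} + z_β)/√n.
z-sum = 1.645 + 0.524 = 2.169.
d_min = 2.169 / √321 = 2.169 / 17.916 = 0.121.

d_min ≈ 0.12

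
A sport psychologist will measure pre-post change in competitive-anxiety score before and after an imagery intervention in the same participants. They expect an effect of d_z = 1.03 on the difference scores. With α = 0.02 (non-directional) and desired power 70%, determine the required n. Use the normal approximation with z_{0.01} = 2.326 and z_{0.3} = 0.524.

n = 8 pairs

For a paired (one-sample on differences) test: n = ((z_{α/2} + z_β) / d)².
z_{α/2} + z_β = 2.326 + 0.524 = 2.850.
n = (2.850 / 1.03)² = 2.767² = 7.66.
Round up.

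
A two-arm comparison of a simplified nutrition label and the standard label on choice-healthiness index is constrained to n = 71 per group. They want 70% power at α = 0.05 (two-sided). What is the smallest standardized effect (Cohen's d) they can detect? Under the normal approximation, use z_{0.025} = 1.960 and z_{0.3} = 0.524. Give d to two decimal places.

d_min ≈ 0.42

For two independent groups of n = 71 each: d_min = (z_{α/2} + z_β)·√(2/n).
z-sum = 1.960 + 0.524 = 2.484.
d_min = 2.484 × √(2/71) = 2.484 × 0.1678 = 0.417.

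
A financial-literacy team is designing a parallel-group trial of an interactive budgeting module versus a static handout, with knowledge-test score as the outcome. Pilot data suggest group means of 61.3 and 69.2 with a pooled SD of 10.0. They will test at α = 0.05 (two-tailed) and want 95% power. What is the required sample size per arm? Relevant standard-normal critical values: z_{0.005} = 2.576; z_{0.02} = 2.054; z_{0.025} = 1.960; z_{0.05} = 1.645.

Cohen's d = |M₁ − M₂| / SD_pooled = |61.3 − 69.2| / 10.0 = 7.9 / 10.0 = 0.790.
For two independent groups with equal n: n = 2·((z_{α/2} + z_β) / d)².
z_{α/2} + z_β = 1.960 + 1.645 = 3.605.
n = 2 × (3.605 / 0.790)² = 2 × 4.563² = 2 × 20.82 = 41.6.
Round up to the next whole participant.

n = 42 per group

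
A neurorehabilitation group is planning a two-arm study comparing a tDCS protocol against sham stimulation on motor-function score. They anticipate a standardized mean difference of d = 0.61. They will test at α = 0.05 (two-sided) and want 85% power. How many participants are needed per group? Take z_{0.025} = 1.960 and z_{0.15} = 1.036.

For two independent groups with equal n: n = 2·((z_{α/2} + z_β) / d)².
z_{α/2} + z_β = 1.960 + 1.036 = 2.996.
n = 2 × (2.996 / 0.61)² = 2 × 4.911² = 2 × 24.12 = 48.2.
Round up to the next whole participant.

n = 49 per group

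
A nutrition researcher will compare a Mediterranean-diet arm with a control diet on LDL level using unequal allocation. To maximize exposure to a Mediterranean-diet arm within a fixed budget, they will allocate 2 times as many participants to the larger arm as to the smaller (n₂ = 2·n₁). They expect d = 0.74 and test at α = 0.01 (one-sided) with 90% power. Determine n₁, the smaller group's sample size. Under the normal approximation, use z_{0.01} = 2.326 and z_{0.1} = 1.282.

n₁ = 36

With allocation ratio k = n₂/n₁ = 2, Var(x̄₁−x̄₂) = σ²(1/n₁ + 1/(k·n₁)) = σ²·(k+1)/(k·n₁).
So n₁ = (1 + 1/k)·((z_{α} + z_β)/d)² = 1.500 × (3.608/0.74)².
n₁ = 1.500 × 23.77 = 35.7.
Round up: n₁ = 36, giving n₂ = 2 × 36 = 72.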